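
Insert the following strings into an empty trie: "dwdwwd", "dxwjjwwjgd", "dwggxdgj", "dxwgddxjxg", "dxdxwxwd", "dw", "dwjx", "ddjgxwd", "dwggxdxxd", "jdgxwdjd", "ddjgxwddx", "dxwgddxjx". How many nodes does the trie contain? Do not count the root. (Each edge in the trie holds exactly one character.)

55

Insert word by word; a character creates a node only if that edge doesn't already exist:
  "dwdwwd" → 6 new (d, w, d, w, w, d)
  "dxwjjwwjgd" → prefix "d" already present; 9 new (x, w, j, j, w, w, j, g, d)
  "dwggxdgj" → prefix "dw" already present; 6 new (g, g, x, d, g, j)
  "dxwgddxjxg" → prefix "dxw" already present; 7 new (g, d, d, x, j, x, g)
  "dxdxwxwd" → prefix "dx" already present; 6 new (d, x, w, x, w, d)
  "dw" → prefix "dw" already present; 0 new (none)
  "dwjx" → prefix "dw" already present; 2 new (j, x)
  "ddjgxwd" → prefix "d" already present; 6 new (d, j, g, x, w, d)
  "dwggxdxxd" → prefix "dwggxd" already present; 3 new (x, x, d)
  "jdgxwdjd" → 8 new (j, d, g, x, w, d, j, d)
  "ddjgxwddx" → prefix "ddjgxwd" already present; 2 new (d, x)
  "dxwgddxjx" → prefix "dxwgddxjx" already present; 0 new (none)
Total nodes = 6 + 9 + 6 + 7 + 6 + 0 + 2 + 6 + 3 + 8 + 2 + 0 = 55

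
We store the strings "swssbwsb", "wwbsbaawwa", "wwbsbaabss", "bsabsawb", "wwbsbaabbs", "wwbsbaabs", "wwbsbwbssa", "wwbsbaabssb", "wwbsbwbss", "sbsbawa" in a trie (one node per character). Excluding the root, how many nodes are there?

For each word, the new-node count is its length minus the longest prefix already in the trie:
  "swssbwsb" → 8 new (s, w, s, s, b, w, s, b)
  "wwbsbaawwa" → 10 new (w, w, b, s, b, a, a, w, w, a)
  "wwbsbaabss" → prefix "wwbsbaa" already present; 3 new (b, s, s)
  "bsabsawb" → 8 new (b, s, a, b, s, a, w, b)
  "wwbsbaabbs" → prefix "wwbsbaab" already present; 2 new (b, s)
  "wwbsbaabs" → prefix "wwbsbaabs" already present; 0 new (none)
  "wwbsbwbssa" → prefix "wwbsb" already present; 5 new (w, b, s, s, a)
  "wwbsbaabssb" → prefix "wwbsbaabss" already present; 1 new (b)
  "wwbsbwbss" → prefix "wwbsbwbss" already present; 0 new (none)
  "sbsbawa" → prefix "s" already present; 6 new (b, s, b, a, w, a)
Total nodes = 8 + 10 + 3 + 8 + 2 + 0 + 5 + 1 + 0 + 6 = 43

43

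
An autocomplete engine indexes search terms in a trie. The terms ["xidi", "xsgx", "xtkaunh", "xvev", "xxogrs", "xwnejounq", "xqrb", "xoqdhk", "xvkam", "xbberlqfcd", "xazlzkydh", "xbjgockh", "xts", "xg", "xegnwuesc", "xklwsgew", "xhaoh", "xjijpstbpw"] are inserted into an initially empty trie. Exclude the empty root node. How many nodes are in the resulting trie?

Insert word by word; a character creates a node only if that edge doesn't already exist:
  "xidi" → 4 new (x, i, d, i)
  "xsgx" → prefix "x" already present; 3 new (s, g, x)
  "xtkaunh" → prefix "x" already present; 6 new (t, k, a, u, n, h)
  "xvev" → prefix "x" already present; 3 new (v, e, v)
  "xxogrs" → prefix "x" already present; 5 new (x, o, g, r, s)
  "xwnejounq" → prefix "x" already present; 8 new (w, n, e, j, o, u, n, q)
  "xqrb" → prefix "x" already present; 3 new (q, r, b)
  "xoqdhk" → prefix "x" already present; 5 new (o, q, d, h, k)
  "xvkam" → prefix "xv" already present; 3 new (k, a, m)
  "xbberlqfcd" → prefix "x" already present; 9 new (b, b, e, r, l, q, f, c, d)
  "xazlzkydh" → prefix "x" already present; 8 new (a, z, l, z, k, y, d, h)
  "xbjgockh" → prefix "xb" already present; 6 new (j, g, o, c, k, h)
  "xts" → prefix "xt" already present; 1 new (s)
  "xg" → prefix "x" already present; 1 new (g)
  "xegnwuesc" → prefix "x" already present; 8 new (e, g, n, w, u, e, s, c)
  "xklwsgew" → prefix "x" already present; 7 new (k, l, w, s, g, e, w)
  "xhaoh" → prefix "x" already present; 4 new (h, a, o, h)
  "xjijpstbpw" → prefix "x" already present; 9 new (j, i, j, p, s, t, b, p, w)
Total nodes = 4 + 3 + 6 + 3 + 5 + 8 + 3 + 5 + 3 + 9 + 8 + 6 + 1 + 1 + 8 + 7 + 4 + 9 = 93

93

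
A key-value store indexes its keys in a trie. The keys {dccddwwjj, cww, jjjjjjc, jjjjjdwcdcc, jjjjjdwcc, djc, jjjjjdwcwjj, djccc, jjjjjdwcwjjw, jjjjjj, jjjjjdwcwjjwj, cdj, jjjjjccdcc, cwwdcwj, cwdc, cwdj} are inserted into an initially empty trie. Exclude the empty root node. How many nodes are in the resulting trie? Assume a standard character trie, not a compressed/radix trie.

49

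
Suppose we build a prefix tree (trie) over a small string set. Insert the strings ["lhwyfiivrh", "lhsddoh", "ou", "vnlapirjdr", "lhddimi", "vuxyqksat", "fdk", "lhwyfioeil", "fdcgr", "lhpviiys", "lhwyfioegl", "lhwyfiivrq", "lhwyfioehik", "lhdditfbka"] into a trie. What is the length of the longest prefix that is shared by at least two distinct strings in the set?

Equivalently: take the maximum, over all pairs, of their longest common prefix length.
"lhwyfiivrh" and "lhwyfiivrq" agree on "lhwyfiivr" (9 characters) before diverging; nothing deeper is shared.
Longest shared-prefix length: 9

9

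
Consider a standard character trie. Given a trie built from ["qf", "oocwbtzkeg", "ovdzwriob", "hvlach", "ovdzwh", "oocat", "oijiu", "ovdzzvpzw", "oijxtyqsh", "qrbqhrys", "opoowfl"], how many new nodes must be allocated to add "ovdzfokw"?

4

The longest prefix of "ovdzfokw" already in the trie is "ovdz" (length 4).
So 8 − 4 = 4 new nodes.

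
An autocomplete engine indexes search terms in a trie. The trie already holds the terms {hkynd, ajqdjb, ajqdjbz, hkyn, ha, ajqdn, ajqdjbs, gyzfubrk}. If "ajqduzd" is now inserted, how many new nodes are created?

3

"ajqd" is already a path in the trie; the remaining "uzd" must be added.
So 7 − 4 = 3 new nodes.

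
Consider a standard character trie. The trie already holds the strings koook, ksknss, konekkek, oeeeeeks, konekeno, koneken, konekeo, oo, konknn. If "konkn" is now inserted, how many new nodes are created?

Every character of "konkn" already lies on an existing path (it is a prefix of some stored word).
No new nodes are needed: 0.

0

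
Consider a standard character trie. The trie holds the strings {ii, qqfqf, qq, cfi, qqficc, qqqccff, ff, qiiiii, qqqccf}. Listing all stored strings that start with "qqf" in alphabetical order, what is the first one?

qqficc

Words with prefix "qqf", in lexicographic order: "qqficc", "qqfqf"
Position 1: qqficc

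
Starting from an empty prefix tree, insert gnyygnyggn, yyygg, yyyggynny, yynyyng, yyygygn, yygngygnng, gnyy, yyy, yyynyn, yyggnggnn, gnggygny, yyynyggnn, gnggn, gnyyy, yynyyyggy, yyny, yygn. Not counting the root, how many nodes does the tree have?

Trace insertions, counting only characters that open a new branch:
  "gnyygnyggn" → 10 new (g, n, y, y, g, n, y, g, g, n)
  "yyygg" → 5 new (y, y, y, g, g)
  "yyyggynny" → prefix "yyygg" already present; 4 new (y, n, n, y)
  "yynyyng" → prefix "yy" already present; 5 new (n, y, y, n, g)
  "yyygygn" → prefix "yyyg" already present; 3 new (y, g, n)
  "yygngygnng" → prefix "yy" already present; 8 new (g, n, g, y, g, n, n, g)
  "gnyy" → prefix "gnyy" already present; 0 new (none)
  "yyy" → prefix "yyy" already present; 0 new (none)
  "yyynyn" → prefix "yyy" already present; 3 new (n, y, n)
  "yyggnggnn" → prefix "yyg" already present; 6 new (g, n, g, g, n, n)
  "gnggygny" → prefix "gn" already present; 6 new (g, g, y, g, n, y)
  "yyynyggnn" → prefix "yyyny" already present; 4 new (g, g, n, n)
  "gnggn" → prefix "gngg" already present; 1 new (n)
  "gnyyy" → prefix "gnyy" already present; 1 new (y)
  "yynyyyggy" → prefix "yynyy" already present; 4 new (y, g, g, y)
  "yyny" → prefix "yyny" already present; 0 new (none)
  "yygn" → prefix "yygn" already present; 0 new (none)
Total nodes = 10 + 5 + 4 + 5 + 3 + 8 + 0 + 0 + 3 + 6 + 6 + 4 + 1 + 1 + 4 + 0 + 0 = 60

60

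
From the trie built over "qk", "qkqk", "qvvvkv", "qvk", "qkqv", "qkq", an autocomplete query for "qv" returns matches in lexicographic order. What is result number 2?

qvvvkv

Filter for "qv…" and sort: "qvk", "qvvvkv"
The 2nd is qvvvkv.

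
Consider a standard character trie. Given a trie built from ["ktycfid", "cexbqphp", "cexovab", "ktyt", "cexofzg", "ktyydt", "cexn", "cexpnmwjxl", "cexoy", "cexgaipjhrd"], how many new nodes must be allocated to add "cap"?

"c" is already a path in the trie; the remaining "ap" must be added.
Each of the 2 remaining characters creates one node.

2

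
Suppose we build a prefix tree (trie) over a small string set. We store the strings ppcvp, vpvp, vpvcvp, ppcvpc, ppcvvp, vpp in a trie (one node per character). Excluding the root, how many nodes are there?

Trie structure (* marks end of a word):
(root)
├─ p
│  └─ p
│     └─ c
│        └─ v
│           ├─ p *
│           │  └─ c *
│           └─ v
│              └─ p *
└─ v
   └─ p
      ├─ p *
      └─ v
         ├─ c
         │  └─ v
         │     └─ p *
         └─ p *
Counting every labelled node above: 16.

16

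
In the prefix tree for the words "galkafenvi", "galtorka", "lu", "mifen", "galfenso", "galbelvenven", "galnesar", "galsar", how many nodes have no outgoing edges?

Leaves are exactly the stored words that no other stored word extends.
Those words: "galbelvenven", "galfenso", "galkafenvi", "galnesar", "galsar", "galtorka", "lu", "mifen"
Leaf count: 8

8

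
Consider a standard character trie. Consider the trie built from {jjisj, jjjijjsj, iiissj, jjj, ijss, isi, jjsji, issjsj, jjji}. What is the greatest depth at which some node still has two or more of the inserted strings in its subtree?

4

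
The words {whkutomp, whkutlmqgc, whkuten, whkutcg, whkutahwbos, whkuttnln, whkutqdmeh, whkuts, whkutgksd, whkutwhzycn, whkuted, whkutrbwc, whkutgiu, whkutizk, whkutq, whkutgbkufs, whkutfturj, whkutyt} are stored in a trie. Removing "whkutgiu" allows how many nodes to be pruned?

2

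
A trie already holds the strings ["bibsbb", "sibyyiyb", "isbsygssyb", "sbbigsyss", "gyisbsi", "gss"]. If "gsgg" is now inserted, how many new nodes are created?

Walking "gsgg" from the root, the first 2 characters ("gs") follow existing edges; "g" is the first miss.
Each of the 2 remaining characters creates one node.

2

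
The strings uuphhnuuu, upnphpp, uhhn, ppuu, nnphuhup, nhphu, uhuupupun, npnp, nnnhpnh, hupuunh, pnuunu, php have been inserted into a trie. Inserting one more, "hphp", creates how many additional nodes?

Walking "hphp" from the root, the first 1 characters ("h") follow existing edges; "p" is the first miss.
New nodes needed: |"hphp"| − 1 = 4 − 1 = 3.

3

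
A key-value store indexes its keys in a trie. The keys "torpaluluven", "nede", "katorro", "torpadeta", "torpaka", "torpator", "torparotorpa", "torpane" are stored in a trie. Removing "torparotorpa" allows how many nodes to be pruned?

A node on "torparotorpa"'s path can go only if nothing else ends at it or branches off below it.
The suffix "rotorpa" (7 nodes) is used only by "torparotorpa"; the node for "torpa" still has the child "l", so pruning stops there.
Nodes removed: 7

7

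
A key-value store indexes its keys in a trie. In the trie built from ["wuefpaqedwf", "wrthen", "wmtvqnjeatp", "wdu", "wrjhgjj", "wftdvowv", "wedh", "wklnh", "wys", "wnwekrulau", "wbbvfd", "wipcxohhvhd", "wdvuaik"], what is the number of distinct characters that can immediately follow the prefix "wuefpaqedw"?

1

Follow the path "wuefpaqedw" to its node, then look at its outgoing edges.
Characters that immediately follow "wuefpaqedw" among the stored strings: {f}.
That node has 1 child edge.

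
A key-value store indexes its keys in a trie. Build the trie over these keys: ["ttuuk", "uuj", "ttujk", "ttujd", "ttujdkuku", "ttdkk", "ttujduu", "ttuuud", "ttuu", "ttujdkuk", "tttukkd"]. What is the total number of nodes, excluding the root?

27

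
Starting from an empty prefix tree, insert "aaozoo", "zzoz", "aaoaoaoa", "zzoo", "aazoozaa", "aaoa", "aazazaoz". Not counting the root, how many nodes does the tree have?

Insert word by word; a character creates a node only if that edge doesn't already exist:
  "aaozoo" → 6 new (a, a, o, z, o, o)
  "zzoz" → 4 new (z, z, o, z)
  "aaoaoaoa" → prefix "aao" already present; 5 new (a, o, a, o, a)
  "zzoo" → prefix "zzo" already present; 1 new (o)
  "aazoozaa" → prefix "aa" already present; 6 new (z, o, o, z, a, a)
  "aaoa" → prefix "aaoa" already present; 0 new (none)
  "aazazaoz" → prefix "aaz" already present; 5 new (a, z, a, o, z)
Total nodes = 6 + 4 + 5 + 1 + 6 + 0 + 5 = 27

27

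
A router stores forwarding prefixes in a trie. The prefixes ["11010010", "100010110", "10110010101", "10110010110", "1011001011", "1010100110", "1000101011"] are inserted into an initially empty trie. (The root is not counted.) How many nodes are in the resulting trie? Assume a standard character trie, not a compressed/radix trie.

Count nodes per top-level branch (shared prefixes stored once):
  '1'-branch (1000101011, 100010110, 1010100110, 10110010101, 1011001011, 10110010110, 11010010): 37 nodes
Sum: 37

37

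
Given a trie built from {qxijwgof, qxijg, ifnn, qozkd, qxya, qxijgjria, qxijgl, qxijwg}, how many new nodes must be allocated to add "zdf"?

3

Nothing in the trie begins with "z"; the whole of "zdf" is new.
3 − 0 = 3 new nodes.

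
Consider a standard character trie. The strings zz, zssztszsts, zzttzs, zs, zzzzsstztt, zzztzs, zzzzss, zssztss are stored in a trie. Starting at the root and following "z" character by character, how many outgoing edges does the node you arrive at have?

Walk "z" from the root, arriving at one node.
Characters that immediately follow "z" among the stored strings: {s, z}.
That node has 2 child edges.

2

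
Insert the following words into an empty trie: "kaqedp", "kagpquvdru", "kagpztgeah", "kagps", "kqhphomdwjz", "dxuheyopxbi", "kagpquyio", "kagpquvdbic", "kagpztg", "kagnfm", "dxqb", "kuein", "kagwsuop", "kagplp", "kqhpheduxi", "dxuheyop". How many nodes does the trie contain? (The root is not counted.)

Insert word by word; a character creates a node only if that edge doesn't already exist:
  "kaqedp" → 6 new (k, a, q, e, d, p)
  "kagpquvdru" → prefix "ka" already present; 8 new (g, p, q, u, v, d, r, u)
  "kagpztgeah" → prefix "kagp" already present; 6 new (z, t, g, e, a, h)
  "kagps" → prefix "kagp" already present; 1 new (s)
  "kqhphomdwjz" → prefix "k" already present; 10 new (q, h, p, h, o, m, d, w, j, z)
  "dxuheyopxbi" → 11 new (d, x, u, h, e, y, o, p, x, b, i)
  "kagpquyio" → prefix "kagpqu" already present; 3 new (y, i, o)
  "kagpquvdbic" → prefix "kagpquvd" already present; 3 new (b, i, c)
  "kagpztg" → prefix "kagpztg" already present; 0 new (none)
  "kagnfm" → prefix "kag" already present; 3 new (n, f, m)
  "dxqb" → prefix "dx" already present; 2 new (q, b)
  "kuein" → prefix "k" already present; 4 new (u, e, i, n)
  "kagwsuop" → prefix "kag" already present; 5 new (w, s, u, o, p)
  "kagplp" → prefix "kagp" already present; 2 new (l, p)
  "kqhpheduxi" → prefix "kqhph" already present; 5 new (e, d, u, x, i)
  "dxuheyop" → prefix "dxuheyop" already present; 0 new (none)
Total nodes = 6 + 8 + 6 + 1 + 10 + 11 + 3 + 3 + 0 + 3 + 2 + 4 + 5 + 2 + 5 + 0 = 69

69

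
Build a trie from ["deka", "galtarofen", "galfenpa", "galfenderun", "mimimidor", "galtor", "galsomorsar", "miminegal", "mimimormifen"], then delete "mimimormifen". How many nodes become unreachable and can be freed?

Walk "mimimormifen" from the leaf back toward the root, removing each node that no remaining word uses.
The suffix "ormifen" (7 nodes) is used only by "mimimormifen"; the node for "mimim" still has the child "i", so pruning stops there.
Nodes removed: 7

7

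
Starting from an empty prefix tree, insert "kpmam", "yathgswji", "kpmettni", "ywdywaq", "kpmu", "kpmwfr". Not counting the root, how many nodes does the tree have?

Insert word by word; a character creates a node only if that edge doesn't already exist:
  "kpmam" → 5 new (k, p, m, a, m)
  "yathgswji" → 9 new (y, a, t, h, g, s, w, j, i)
  "kpmettni" → prefix "kpm" already present; 5 new (e, t, t, n, i)
  "ywdywaq" → prefix "y" already present; 6 new (w, d, y, w, a, q)
  "kpmu" → prefix "kpm" already present; 1 new (u)
  "kpmwfr" → prefix "kpm" already present; 3 new (w, f, r)
Total nodes = 5 + 9 + 5 + 6 + 1 + 3 = 29

29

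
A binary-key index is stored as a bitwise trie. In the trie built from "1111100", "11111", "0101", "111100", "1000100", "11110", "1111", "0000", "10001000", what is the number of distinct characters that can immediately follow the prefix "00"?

1

Follow the path "00" to its node, then look at its outgoing edges.
Characters that immediately follow "00" among the stored strings: {0}.
That node has 1 child edge.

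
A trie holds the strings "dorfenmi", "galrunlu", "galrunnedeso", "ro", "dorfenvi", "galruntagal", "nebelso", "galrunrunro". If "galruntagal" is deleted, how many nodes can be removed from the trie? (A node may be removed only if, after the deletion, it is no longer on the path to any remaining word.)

5

Walk "galruntagal" from the leaf back toward the root, removing each node that no remaining word uses.
The suffix "tagal" (5 nodes) is used only by "galruntagal"; the node for "galrun" still has the child "l", so pruning stops there.
Nodes removed: 5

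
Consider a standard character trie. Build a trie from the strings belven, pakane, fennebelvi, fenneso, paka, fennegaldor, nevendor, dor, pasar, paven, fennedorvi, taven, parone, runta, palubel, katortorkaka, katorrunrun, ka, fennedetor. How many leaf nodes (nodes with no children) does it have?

17

Leaves are exactly the stored words that no other stored word extends.
Those words: "belven", "dor", "fennebelvi", "fennedetor", "fennedorvi", "fennegaldor", "fenneso", "katorrunrun", "katortorkaka", "nevendor", "pakane", "palubel", "parone", "pasar", "paven", "runta", "taven"
Leaf count: 17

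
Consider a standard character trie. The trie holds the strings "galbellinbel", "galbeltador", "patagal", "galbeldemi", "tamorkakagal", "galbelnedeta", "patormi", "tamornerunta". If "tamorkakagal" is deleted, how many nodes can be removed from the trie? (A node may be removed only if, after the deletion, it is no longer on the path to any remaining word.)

After clearing the end-marker at "tamorkakagal", prune upward until reaching a node still needed by another word.
The suffix "kakagal" (7 nodes) is used only by "tamorkakagal"; the node for "tamor" still has the child "n", so pruning stops there.
Nodes removed: 7

7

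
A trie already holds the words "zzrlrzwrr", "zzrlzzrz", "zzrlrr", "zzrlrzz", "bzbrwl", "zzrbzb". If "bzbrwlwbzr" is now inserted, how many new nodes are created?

4

The longest prefix of "bzbrwlwbzr" already in the trie is "bzbrwl" (length 6).
Each of the 4 remaining characters creates one node.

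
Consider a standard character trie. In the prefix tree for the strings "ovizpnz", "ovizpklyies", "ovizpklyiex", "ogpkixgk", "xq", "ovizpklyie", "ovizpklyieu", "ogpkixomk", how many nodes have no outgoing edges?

7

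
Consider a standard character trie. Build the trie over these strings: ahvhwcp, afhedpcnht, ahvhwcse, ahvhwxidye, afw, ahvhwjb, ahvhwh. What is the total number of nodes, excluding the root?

27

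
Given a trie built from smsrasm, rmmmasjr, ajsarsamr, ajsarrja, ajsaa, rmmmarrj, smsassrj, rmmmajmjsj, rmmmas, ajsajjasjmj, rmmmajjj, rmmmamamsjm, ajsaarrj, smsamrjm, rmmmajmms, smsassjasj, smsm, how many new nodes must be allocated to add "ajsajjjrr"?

"ajsajj" is already a path in the trie; the remaining "jrr" must be added.
New nodes needed: |"ajsajjjrr"| − 6 = 9 − 6 = 3.

3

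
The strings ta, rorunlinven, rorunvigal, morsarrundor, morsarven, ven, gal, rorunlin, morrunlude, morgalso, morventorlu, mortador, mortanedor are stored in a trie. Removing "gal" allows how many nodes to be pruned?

3

After clearing the end-marker at "gal", prune upward until reaching a node still needed by another word.
No other word shares any prefix with "gal", so all 3 of its nodes go.
Nodes removed: 3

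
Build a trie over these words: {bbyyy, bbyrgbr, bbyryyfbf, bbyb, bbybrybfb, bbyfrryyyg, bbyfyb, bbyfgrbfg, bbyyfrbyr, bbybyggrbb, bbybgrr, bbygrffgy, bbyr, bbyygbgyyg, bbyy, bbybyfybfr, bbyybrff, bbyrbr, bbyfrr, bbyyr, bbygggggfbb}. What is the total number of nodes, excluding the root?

Trace insertions, counting only characters that open a new branch:
  "bbyyy" → 5 new (b, b, y, y, y)
  "bbyrgbr" → prefix "bby" already present; 4 new (r, g, b, r)
  "bbyryyfbf" → prefix "bbyr" already present; 5 new (y, y, f, b, f)
  "bbyb" → prefix "bby" already present; 1 new (b)
  "bbybrybfb" → prefix "bbyb" already present; 5 new (r, y, b, f, b)
  "bbyfrryyyg" → prefix "bby" already present; 7 new (f, r, r, y, y, y, g)
  "bbyfyb" → prefix "bbyf" already present; 2 new (y, b)
  "bbyfgrbfg" → prefix "bbyf" already present; 5 new (g, r, b, f, g)
  "bbyyfrbyr" → prefix "bbyy" already present; 5 new (f, r, b, y, r)
  "bbybyggrbb" → prefix "bbyb" already present; 6 new (y, g, g, r, b, b)
  "bbybgrr" → prefix "bbyb" already present; 3 new (g, r, r)
  "bbygrffgy" → prefix "bby" already present; 6 new (g, r, f, f, g, y)
  "bbyr" → prefix "bbyr" already present; 0 new (none)
  "bbyygbgyyg" → prefix "bbyy" already present; 6 new (g, b, g, y, y, g)
  "bbyy" → prefix "bbyy" already present; 0 new (none)
  "bbybyfybfr" → prefix "bbyby" already present; 5 new (f, y, b, f, r)
  "bbyybrff" → prefix "bbyy" already present; 4 new (b, r, f, f)
  "bbyrbr" → prefix "bbyr" already present; 2 new (b, r)
  "bbyfrr" → prefix "bbyfrr" already present; 0 new (none)
  "bbyyr" → prefix "bbyy" already present; 1 new (r)
  "bbygggggfbb" → prefix "bbyg" already present; 7 new (g, g, g, g, f, b, b)
Total nodes = 5 + 4 + 5 + 1 + 5 + 7 + 2 + 5 + 5 + 6 + 3 + 6 + 0 + 6 + 0 + 5 + 4 + 2 + 0 + 1 + 7 = 79

79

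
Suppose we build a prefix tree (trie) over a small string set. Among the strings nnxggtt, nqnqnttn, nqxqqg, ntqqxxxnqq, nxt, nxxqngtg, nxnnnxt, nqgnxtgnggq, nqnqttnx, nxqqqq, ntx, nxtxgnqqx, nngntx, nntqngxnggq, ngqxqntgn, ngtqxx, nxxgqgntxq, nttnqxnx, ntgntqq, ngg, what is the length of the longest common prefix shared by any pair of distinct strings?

4

Equivalently: take the maximum, over all pairs, of their longest common prefix length.
e.g. "nqnqnttn" and "nqnqttnx" share the prefix "nqnq" of length 4; no pair shares a longer one.
Longest shared-prefix length: 4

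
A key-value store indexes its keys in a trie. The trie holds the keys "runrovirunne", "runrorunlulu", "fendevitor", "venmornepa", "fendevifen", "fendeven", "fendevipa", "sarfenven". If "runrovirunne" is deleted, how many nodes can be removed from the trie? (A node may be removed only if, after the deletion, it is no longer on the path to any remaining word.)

A node on "runrovirunne"'s path can go only if nothing else ends at it or branches off below it.
The suffix "virunne" (7 nodes) is used only by "runrovirunne"; the node for "runro" still has the child "r", so pruning stops there.
Nodes removed: 7

7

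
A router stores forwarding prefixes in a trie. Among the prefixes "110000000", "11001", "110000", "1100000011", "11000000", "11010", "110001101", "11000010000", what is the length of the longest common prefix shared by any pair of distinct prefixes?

8

The deepest shared node is where two words last agree before diverging.
"11000000" and "110000000" agree on "11000000" (8 characters) before diverging; nothing deeper is shared.
Longest shared-prefix length: 8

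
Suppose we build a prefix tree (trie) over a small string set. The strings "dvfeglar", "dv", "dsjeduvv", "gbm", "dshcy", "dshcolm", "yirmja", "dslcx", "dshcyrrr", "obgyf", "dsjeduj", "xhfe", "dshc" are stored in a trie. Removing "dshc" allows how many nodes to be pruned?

0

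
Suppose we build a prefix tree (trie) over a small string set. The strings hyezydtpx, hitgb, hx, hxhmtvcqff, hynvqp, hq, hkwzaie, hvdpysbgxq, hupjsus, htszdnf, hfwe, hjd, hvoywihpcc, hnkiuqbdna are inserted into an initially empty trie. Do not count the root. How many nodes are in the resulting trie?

Trace insertions, counting only characters that open a new branch:
  "hyezydtpx" → 9 new (h, y, e, z, y, d, t, p, x)
  "hitgb" → prefix "h" already present; 4 new (i, t, g, b)
  "hx" → prefix "h" already present; 1 new (x)
  "hxhmtvcqff" → prefix "hx" already present; 8 new (h, m, t, v, c, q, f, f)
  "hynvqp" → prefix "hy" already present; 4 new (n, v, q, p)
  "hq" → prefix "h" already present; 1 new (q)
  "hkwzaie" → prefix "h" already present; 6 new (k, w, z, a, i, e)
  "hvdpysbgxq" → prefix "h" already present; 9 new (v, d, p, y, s, b, g, x, q)
  "hupjsus" → prefix "h" already present; 6 new (u, p, j, s, u, s)
  "htszdnf" → prefix "h" already present; 6 new (t, s, z, d, n, f)
  "hfwe" → prefix "h" already present; 3 new (f, w, e)
  "hjd" → prefix "h" already present; 2 new (j, d)
  "hvoywihpcc" → prefix "hv" already present; 8 new (o, y, w, i, h, p, c, c)
  "hnkiuqbdna" → prefix "h" already present; 9 new (n, k, i, u, q, b, d, n, a)
Total nodes = 9 + 4 + 1 + 8 + 4 + 1 + 6 + 9 + 6 + 6 + 3 + 2 + 8 + 9 = 76

76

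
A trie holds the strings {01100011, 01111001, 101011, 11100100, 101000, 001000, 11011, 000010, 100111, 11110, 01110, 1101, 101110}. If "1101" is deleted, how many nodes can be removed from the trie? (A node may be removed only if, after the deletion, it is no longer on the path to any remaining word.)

0

A node on "1101"'s path can go only if nothing else ends at it or branches off below it.
Every node on "1101" is still needed (e.g. by "11011"), so nothing is freed.
Nodes removed: 0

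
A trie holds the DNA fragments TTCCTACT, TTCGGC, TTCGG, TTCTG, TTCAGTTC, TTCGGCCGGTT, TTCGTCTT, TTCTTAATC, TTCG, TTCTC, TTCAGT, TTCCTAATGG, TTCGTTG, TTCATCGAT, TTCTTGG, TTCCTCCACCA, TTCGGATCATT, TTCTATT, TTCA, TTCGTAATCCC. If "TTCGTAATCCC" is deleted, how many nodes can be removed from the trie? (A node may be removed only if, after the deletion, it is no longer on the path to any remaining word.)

6

After clearing the end-marker at "TTCGTAATCCC", prune upward until reaching a node still needed by another word.
The suffix "AATCCC" (6 nodes) is used only by "TTCGTAATCCC"; the node for "TTCGT" still has the child "C", so pruning stops there.
Nodes removed: 6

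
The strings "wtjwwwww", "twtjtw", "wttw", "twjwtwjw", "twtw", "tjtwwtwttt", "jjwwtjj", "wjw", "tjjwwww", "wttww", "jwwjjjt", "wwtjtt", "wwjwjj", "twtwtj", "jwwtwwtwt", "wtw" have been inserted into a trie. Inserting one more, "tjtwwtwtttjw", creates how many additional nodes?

"tjtwwtwttt" is already a path in the trie; the remaining "jw" must be added.
Each of the 2 remaining characters creates one node.

2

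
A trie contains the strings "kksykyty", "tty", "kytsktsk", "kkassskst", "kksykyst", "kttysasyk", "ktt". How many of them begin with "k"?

Filter for entries beginning with "k":
Words under "k": kkassskst, kksykyst, kksykyty, ktt, kttysasyk, kytsktsk
Count: 6

6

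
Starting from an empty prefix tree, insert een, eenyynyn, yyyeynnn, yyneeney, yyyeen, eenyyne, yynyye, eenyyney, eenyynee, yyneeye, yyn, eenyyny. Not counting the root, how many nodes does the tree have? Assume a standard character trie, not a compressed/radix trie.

Insert word by word; a character creates a node only if that edge doesn't already exist:
  "een" → 3 new (e, e, n)
  "eenyynyn" → prefix "een" already present; 5 new (y, y, n, y, n)
  "yyyeynnn" → 8 new (y, y, y, e, y, n, n, n)
  "yyneeney" → prefix "yy" already present; 6 new (n, e, e, n, e, y)
  "yyyeen" → prefix "yyye" already present; 2 new (e, n)
  "eenyyne" → prefix "eenyyn" already present; 1 new (e)
  "yynyye" → prefix "yyn" already present; 3 new (y, y, e)
  "eenyyney" → prefix "eenyyne" already present; 1 new (y)
  "eenyynee" → prefix "eenyyne" already present; 1 new (e)
  "yyneeye" → prefix "yynee" already present; 2 new (y, e)
  "yyn" → prefix "yyn" already present; 0 new (none)
  "eenyyny" → prefix "eenyyny" already present; 0 new (none)
Total nodes = 3 + 5 + 8 + 6 + 2 + 1 + 3 + 1 + 1 + 2 + 0 + 0 = 32

32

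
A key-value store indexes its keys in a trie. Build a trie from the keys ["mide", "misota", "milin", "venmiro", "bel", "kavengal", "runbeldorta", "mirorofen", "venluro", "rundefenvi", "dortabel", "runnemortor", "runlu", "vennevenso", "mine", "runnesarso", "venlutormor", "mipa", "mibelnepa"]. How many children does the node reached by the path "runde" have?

Walk "runde" from the root, arriving at one node.
Characters that immediately follow "runde" among the stored strings: {f}.
That node has 1 child edge.

1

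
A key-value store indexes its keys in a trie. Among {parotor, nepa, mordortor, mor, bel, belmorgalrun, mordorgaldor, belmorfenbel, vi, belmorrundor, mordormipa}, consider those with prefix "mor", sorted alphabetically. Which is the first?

mor

Words with prefix "mor", in lexicographic order: "mor", "mordorgaldor", "mordormipa", "mordortor"
The 1st is mor.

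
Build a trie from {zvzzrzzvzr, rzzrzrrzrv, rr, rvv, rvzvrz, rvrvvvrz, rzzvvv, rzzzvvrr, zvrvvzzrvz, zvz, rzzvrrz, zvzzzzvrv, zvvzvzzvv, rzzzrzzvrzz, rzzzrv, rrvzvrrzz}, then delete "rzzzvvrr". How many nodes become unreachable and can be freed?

4

After clearing the end-marker at "rzzzvvrr", prune upward until reaching a node still needed by another word.
The suffix "vvrr" (4 nodes) is used only by "rzzzvvrr"; the node for "rzzz" still has the child "r", so pruning stops there.
Nodes removed: 4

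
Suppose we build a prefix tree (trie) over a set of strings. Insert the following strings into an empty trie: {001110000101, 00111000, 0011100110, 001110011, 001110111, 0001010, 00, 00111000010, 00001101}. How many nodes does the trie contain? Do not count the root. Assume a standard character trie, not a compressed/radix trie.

28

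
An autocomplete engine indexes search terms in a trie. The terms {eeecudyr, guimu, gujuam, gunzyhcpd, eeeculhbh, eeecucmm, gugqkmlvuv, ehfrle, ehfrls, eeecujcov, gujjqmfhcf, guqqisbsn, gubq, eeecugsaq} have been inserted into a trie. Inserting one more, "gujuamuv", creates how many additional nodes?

2

"gujuam" is already a path in the trie; the remaining "uv" must be added.
So 8 − 6 = 2 new nodes.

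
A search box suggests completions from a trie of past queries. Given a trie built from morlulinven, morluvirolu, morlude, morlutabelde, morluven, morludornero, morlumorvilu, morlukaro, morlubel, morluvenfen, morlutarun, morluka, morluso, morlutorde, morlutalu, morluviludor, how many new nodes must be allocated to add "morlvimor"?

The longest prefix of "morlvimor" already in the trie is "morl" (length 4).
New nodes needed: |"morlvimor"| − 4 = 9 − 4 = 5.

5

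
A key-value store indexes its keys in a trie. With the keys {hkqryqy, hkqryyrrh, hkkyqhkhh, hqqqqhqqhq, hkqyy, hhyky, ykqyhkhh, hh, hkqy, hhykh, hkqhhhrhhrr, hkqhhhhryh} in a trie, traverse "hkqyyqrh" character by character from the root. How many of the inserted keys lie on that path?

2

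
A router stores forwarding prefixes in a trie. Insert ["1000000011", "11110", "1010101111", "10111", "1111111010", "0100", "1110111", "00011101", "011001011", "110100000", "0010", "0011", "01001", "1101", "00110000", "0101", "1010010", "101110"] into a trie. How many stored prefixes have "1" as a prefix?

10

Walk to "1"; the words in its subtree are exactly those with that prefix.
Matches: "1000000011", "1010010", "1010101111", "10111", "101110", "1101", "110100000", "1110111", "11110", "1111111010"
Count: 10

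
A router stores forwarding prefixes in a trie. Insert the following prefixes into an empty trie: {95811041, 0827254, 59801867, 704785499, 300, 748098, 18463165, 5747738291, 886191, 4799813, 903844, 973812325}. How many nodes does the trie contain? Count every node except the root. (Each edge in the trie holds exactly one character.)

For each word, the new-node count is its length minus the longest prefix already in the trie:
  "95811041" → 8 new (9, 5, 8, 1, 1, 0, 4, 1)
  "0827254" → 7 new (0, 8, 2, 7, 2, 5, 4)
  "59801867" → 8 new (5, 9, 8, 0, 1, 8, 6, 7)
  "704785499" → 9 new (7, 0, 4, 7, 8, 5, 4, 9, 9)
  "300" → 3 new (3, 0, 0)
  "748098" → prefix "7" already present; 5 new (4, 8, 0, 9, 8)
  "18463165" → 8 new (1, 8, 4, 6, 3, 1, 6, 5)
  "5747738291" → prefix "5" already present; 9 new (7, 4, 7, 7, 3, 8, 2, 9, 1)
  "886191" → 6 new (8, 8, 6, 1, 9, 1)
  "4799813" → 7 new (4, 7, 9, 9, 8, 1, 3)
  "903844" → prefix "9" already present; 5 new (0, 3, 8, 4, 4)
  "973812325" → prefix "9" already present; 8 new (7, 3, 8, 1, 2, 3, 2, 5)
Total nodes = 8 + 7 + 8 + 9 + 3 + 5 + 8 + 9 + 6 + 7 + 5 + 8 = 83

83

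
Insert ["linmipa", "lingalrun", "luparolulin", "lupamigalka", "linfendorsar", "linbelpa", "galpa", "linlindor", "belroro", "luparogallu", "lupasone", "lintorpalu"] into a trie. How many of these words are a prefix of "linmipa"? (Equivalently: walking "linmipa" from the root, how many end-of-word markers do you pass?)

Traverse "linmipa" character by character; count nodes along the way that are marked as word ends.
Prefixes of the query that are stored words: "linmipa"
Count: 1

1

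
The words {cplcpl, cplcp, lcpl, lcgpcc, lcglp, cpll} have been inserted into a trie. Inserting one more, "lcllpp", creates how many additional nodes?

4

The longest prefix of "lcllpp" already in the trie is "lc" (length 2).
New nodes needed: |"lcllpp"| − 2 = 6 − 2 = 4.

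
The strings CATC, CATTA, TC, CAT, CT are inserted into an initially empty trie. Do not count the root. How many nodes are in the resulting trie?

Count nodes per top-level branch (shared prefixes stored once):
  'C'-branch (CAT, CATC, CATTA, CT): 7 nodes
  'T'-branch (TC): 2 nodes
Sum: 9

9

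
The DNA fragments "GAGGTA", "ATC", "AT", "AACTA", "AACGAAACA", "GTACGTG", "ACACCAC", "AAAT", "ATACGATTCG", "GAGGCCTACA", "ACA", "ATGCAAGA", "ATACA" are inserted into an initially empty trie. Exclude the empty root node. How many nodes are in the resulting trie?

Trace insertions, counting only characters that open a new branch:
  "GAGGTA" → 6 new (G, A, G, G, T, A)
  "ATC" → 3 new (A, T, C)
  "AT" → prefix "AT" already present; 0 new (none)
  "AACTA" → prefix "A" already present; 4 new (A, C, T, A)
  "AACGAAACA" → prefix "AAC" already present; 6 new (G, A, A, A, C, A)
  "GTACGTG" → prefix "G" already present; 6 new (T, A, C, G, T, G)
  "ACACCAC" → prefix "A" already present; 6 new (C, A, C, C, A, C)
  "AAAT" → prefix "AA" already present; 2 new (A, T)
  "ATACGATTCG" → prefix "AT" already present; 8 new (A, C, G, A, T, T, C, G)
  "GAGGCCTACA" → prefix "GAGG" already present; 6 new (C, C, T, A, C, A)
  "ACA" → prefix "ACA" already present; 0 new (none)
  "ATGCAAGA" → prefix "AT" already present; 6 new (G, C, A, A, G, A)
  "ATACA" → prefix "ATAC" already present; 1 new (A)
Total nodes = 6 + 3 + 0 + 4 + 6 + 6 + 6 + 2 + 8 + 6 + 0 + 6 + 1 = 54

54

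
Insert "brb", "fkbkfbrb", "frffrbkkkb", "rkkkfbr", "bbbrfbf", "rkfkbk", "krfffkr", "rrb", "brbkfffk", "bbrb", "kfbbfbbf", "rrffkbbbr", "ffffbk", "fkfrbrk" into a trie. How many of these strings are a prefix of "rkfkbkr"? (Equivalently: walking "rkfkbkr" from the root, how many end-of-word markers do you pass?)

Check each prefix of "rkfkbkr" against the stored set — each match is an end-marker on the path.
Prefixes of the query that are stored words: "rkfkbk"
Count: 1

1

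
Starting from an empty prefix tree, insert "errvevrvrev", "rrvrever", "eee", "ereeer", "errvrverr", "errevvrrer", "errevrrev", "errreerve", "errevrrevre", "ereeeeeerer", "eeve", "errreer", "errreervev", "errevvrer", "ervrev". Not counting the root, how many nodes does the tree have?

64

Trace insertions, counting only characters that open a new branch:
  "errvevrvrev" → 11 new (e, r, r, v, e, v, r, v, r, e, v)
  "rrvrever" → 8 new (r, r, v, r, e, v, e, r)
  "eee" → prefix "e" already present; 2 new (e, e)
  "ereeer" → prefix "er" already present; 4 new (e, e, e, r)
  "errvrverr" → prefix "errv" already present; 5 new (r, v, e, r, r)
  "errevvrrer" → prefix "err" already present; 7 new (e, v, v, r, r, e, r)
  "errevrrev" → prefix "errev" already present; 4 new (r, r, e, v)
  "errreerve" → prefix "err" already present; 6 new (r, e, e, r, v, e)
  "errevrrevre" → prefix "errevrrev" already present; 2 new (r, e)
  "ereeeeeerer" → prefix "ereee" already present; 6 new (e, e, e, r, e, r)
  "eeve" → prefix "ee" already present; 2 new (v, e)
  "errreer" → prefix "errreer" already present; 0 new (none)
  "errreervev" → prefix "errreerve" already present; 1 new (v)
  "errevvrer" → prefix "errevvr" already present; 2 new (e, r)
  "ervrev" → prefix "er" already present; 4 new (v, r, e, v)
Total nodes = 11 + 8 + 2 + 4 + 5 + 7 + 4 + 6 + 2 + 6 + 2 + 0 + 1 + 2 + 4 = 64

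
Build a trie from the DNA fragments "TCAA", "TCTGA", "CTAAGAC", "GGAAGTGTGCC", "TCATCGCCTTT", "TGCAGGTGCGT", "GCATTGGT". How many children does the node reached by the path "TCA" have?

2

Follow the path "TCA" to its node, then look at its outgoing edges.
Distinct next characters after "TCA": A, T.
That node has 2 child edges.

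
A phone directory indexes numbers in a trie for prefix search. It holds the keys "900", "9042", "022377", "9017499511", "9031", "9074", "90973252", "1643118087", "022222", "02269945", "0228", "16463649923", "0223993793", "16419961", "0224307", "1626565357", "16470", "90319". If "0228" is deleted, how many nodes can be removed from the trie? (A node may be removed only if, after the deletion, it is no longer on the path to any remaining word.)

A node on "0228"'s path can go only if nothing else ends at it or branches off below it.
The suffix "8" (1 node) is used only by "0228"; the node for "022" still has the child "3", so pruning stops there.
Nodes removed: 1

1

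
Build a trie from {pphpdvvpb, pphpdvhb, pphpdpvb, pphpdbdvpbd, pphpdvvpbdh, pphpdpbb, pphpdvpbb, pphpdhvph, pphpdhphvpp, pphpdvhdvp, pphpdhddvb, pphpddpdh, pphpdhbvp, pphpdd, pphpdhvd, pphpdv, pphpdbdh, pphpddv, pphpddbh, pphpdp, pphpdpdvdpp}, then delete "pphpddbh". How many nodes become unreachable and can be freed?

2

A node on "pphpddbh"'s path can go only if nothing else ends at it or branches off below it.
The suffix "bh" (2 nodes) is used only by "pphpddbh"; the node for "pphpdd" still has the child "p", so pruning stops there.
Nodes removed: 2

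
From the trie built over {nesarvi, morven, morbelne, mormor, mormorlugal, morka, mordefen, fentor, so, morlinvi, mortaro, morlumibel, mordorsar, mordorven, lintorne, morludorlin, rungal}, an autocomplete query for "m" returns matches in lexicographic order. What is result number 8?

morlumibel

Filter for "m…" and sort: "morbelne", "mordefen", "mordorsar", "mordorven", "morka", "morlinvi", "morludorlin", "morlumibel", "mormor", "mormorlugal", "mortaro", "morven"
The 8th is morlumibel.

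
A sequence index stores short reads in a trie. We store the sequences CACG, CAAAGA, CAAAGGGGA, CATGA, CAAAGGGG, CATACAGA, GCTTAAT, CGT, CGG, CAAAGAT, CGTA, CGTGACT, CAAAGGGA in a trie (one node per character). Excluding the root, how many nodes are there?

Insert word by word; a character creates a node only if that edge doesn't already exist:
  "CACG" → 4 new (C, A, C, G)
  "CAAAGA" → prefix "CA" already present; 4 new (A, A, G, A)
  "CAAAGGGGA" → prefix "CAAAG" already present; 4 new (G, G, G, A)
  "CATGA" → prefix "CA" already present; 3 new (T, G, A)
  "CAAAGGGG" → prefix "CAAAGGGG" already present; 0 new (none)
  "CATACAGA" → prefix "CAT" already present; 5 new (A, C, A, G, A)
  "GCTTAAT" → 7 new (G, C, T, T, A, A, T)
  "CGT" → prefix "C" already present; 2 new (G, T)
  "CGG" → prefix "CG" already present; 1 new (G)
  "CAAAGAT" → prefix "CAAAGA" already present; 1 new (T)
  "CGTA" → prefix "CGT" already present; 1 new (A)
  "CGTGACT" → prefix "CGT" already present; 4 new (G, A, C, T)
  "CAAAGGGA" → prefix "CAAAGGG" already present; 1 new (A)
Total nodes = 4 + 4 + 4 + 3 + 0 + 5 + 7 + 2 + 1 + 1 + 1 + 4 + 1 = 37

37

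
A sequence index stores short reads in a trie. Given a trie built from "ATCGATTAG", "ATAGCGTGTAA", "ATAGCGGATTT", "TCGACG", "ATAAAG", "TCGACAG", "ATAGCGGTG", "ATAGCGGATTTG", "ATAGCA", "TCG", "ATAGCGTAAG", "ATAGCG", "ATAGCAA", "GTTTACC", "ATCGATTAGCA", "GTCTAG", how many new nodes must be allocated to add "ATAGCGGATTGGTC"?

4

Walking "ATAGCGGATTGGTC" from the root, the first 10 characters ("ATAGCGGATT") follow existing edges; "G" is the first miss.
New nodes needed: |"ATAGCGGATTGGTC"| − 10 = 14 − 10 = 4.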